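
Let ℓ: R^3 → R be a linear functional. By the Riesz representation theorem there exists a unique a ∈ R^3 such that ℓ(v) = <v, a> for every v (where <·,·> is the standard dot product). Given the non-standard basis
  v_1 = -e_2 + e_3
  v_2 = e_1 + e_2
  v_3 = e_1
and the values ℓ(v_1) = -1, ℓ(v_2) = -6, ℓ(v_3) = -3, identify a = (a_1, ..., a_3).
a = (-3, -3, -4)

Write a = (a_1, ..., a_3) in the standard basis. For each basis vector v_i, ℓ(v_i) = <v_i, a> is a linear equation in the a_j's. Collect the n equations into a matrix system V a = ℓ, where row i of V is v_i (expressed in the standard basis). Since V is invertible (lower-triangular with 1s on the diagonal, up to permutation), solve by back-substitution:
  V =
[[0, -1, 1],
 [1, 1, 0],
 [1, 0, 0]]
  V a = (-1, -6, -3)
Solving gives a = (-3, -3, -4).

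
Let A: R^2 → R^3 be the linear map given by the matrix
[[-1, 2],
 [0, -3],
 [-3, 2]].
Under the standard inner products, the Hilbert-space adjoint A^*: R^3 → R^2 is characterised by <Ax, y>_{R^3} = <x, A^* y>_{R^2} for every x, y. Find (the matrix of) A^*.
A^* = A^T =
[[-1, 0, -3],
 [2, -3, 2]]

For real matrices with standard dot products, the defining identity <Ax, y> = <x, A^* y> gives (Ax)^T y = x^T (A^*) y, i.e. x^T A^T y = x^T (A^*) y. Since this holds for all x, y, we must have A^* = A^T. Therefore
A^* =
[[-1, 0, -3],
 [2, -3, 2]].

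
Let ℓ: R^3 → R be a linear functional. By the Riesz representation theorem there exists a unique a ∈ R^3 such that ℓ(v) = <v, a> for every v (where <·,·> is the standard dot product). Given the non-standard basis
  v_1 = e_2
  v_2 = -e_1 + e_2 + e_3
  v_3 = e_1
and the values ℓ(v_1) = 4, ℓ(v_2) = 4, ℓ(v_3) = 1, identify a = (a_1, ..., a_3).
a = (1, 4, 1)

Write a = (a_1, ..., a_3) in the standard basis. For each basis vector v_i, ℓ(v_i) = <v_i, a> is a linear equation in the a_j's. Collect the n equations into a matrix system V a = ℓ, where row i of V is v_i (expressed in the standard basis). Since V is invertible (lower-triangular with 1s on the diagonal, up to permutation), solve by back-substitution:
  V =
[[0, 1, 0],
 [-1, 1, 1],
 [1, 0, 0]]
  V a = (4, 4, 1)
Solving gives a = (1, 4, 1).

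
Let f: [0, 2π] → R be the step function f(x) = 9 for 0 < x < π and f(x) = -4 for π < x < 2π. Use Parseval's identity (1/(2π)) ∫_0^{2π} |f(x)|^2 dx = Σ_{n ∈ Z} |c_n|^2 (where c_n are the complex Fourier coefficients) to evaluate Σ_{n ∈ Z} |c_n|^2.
Σ |c_n|^2 = 97/2

Parseval equates the L^2 energy of f (normalised by 1/(2π)) with the ℓ^2 sum of its Fourier coefficients: (1/(2π)) ∫_0^{2π} |f|^2 = Σ |c_n|^2.
Compute the left side: (1/(2π)) [∫_0^π 9^2 dx + ∫_π^{2π} (-4)^2 dx] = (1/(2π)) · (81π + 16π) = (81 + 16)/2 = 97/2.
So Σ_{n ∈ Z} |c_n|^2 = 97/2.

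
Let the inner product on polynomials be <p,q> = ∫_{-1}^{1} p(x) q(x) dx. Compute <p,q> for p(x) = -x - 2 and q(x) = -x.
<p,q> = 2/3

Expand the product: p(x)·q(x) = x^2 + 2*x.
∫_{-1}^{1} of each monomial x^k gives [2/(k+1) if k even, 0 if k odd]. Integrating term-by-term (or equivalently evaluating the antiderivative F(x) = x^3/3 + x^2 at the endpoints):
  F(1) − F(−1) = 4/3 − (2/3) = 2/3.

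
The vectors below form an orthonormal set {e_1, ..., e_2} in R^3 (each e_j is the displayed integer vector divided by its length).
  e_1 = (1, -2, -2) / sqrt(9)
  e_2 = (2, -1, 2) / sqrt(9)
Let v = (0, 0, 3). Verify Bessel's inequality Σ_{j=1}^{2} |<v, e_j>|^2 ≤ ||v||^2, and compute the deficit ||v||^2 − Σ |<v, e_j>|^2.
Σ |<v, e_j>|^2 = 8; ||v||^2 = 9; deficit = 1

Write each e_j = u_j / sqrt(<u_j, u_j>) where u_j is the displayed integer vector. Then <v, e_j> = <v, u_j> / sqrt(<u_j, u_j>), so |<v, e_j>|^2 = <v, u_j>^2 / <u_j, u_j>.
Coefficients: <v, e_1> = -6/sqrt(9), <v, e_2> = 6/sqrt(9).
Square and sum: Σ |<v, e_j>|^2 = 8.
Compute ||v||^2 = v·v = 9.
Deficit = 9 − 8 = 1 ≥ 0, confirming Bessel's inequality. (The deficit equals ||v − Σ <v,e_j> e_j||^2, the squared distance from v to span{e_j}.)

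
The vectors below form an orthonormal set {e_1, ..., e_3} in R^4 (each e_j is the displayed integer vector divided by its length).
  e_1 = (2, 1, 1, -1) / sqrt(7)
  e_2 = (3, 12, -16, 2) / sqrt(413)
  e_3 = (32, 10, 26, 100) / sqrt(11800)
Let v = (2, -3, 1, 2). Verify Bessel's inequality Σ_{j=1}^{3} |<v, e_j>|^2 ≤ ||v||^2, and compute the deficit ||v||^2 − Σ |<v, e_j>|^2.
Σ |<v, e_j>|^2 = 10; ||v||^2 = 18; deficit = 8

Write each e_j = u_j / sqrt(<u_j, u_j>) where u_j is the displayed integer vector. Then <v, e_j> = <v, u_j> / sqrt(<u_j, u_j>), so |<v, e_j>|^2 = <v, u_j>^2 / <u_j, u_j>.
Coefficients: <v, e_1> = 0/sqrt(7), <v, e_2> = -42/sqrt(413), <v, e_3> = 260/sqrt(11800).
Square and sum: Σ |<v, e_j>|^2 = 10.
Compute ||v||^2 = v·v = 18.
Deficit = 18 − 10 = 8 ≥ 0, confirming Bessel's inequality. (The deficit equals ||v − Σ <v,e_j> e_j||^2, the squared distance from v to span{e_j}.)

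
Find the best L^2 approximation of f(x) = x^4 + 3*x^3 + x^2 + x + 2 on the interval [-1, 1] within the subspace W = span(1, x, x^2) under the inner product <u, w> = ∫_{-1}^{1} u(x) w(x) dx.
g(x) = 13*x^2/7 + 14*x/5 + 67/35

The best approximation g ∈ W is the orthogonal projection of f onto W. Writing g = a_0 + a_1 x + a_2 x^2, the coefficients solve the normal equations G · a = b where
  G_{ij} = <φ_i, φ_j> and b_i = <f, φ_i>, with φ_0 = 1, φ_1 = x, φ_2 = x^2.
G =
  [2, 0, 2/3]
  [0, 2/3, 0]
  [2/3, 0, 2/5],
b = (76/15, 28/15, 212/105).
Solving gives a_0 = 67/35, a_1 = 14/5, a_2 = 13/7, so
  g(x) = 13*x^2/7 + 14*x/5 + 67/35.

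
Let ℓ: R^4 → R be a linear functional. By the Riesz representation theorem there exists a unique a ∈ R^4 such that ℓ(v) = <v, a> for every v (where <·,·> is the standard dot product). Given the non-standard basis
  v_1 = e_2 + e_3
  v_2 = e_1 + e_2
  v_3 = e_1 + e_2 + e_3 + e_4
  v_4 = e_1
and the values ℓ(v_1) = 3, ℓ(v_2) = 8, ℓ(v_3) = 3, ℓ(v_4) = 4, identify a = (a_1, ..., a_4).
a = (4, 4, -1, -4)

Write a = (a_1, ..., a_4) in the standard basis. For each basis vector v_i, ℓ(v_i) = <v_i, a> is a linear equation in the a_j's. Collect the n equations into a matrix system V a = ℓ, where row i of V is v_i (expressed in the standard basis). Since V is invertible (lower-triangular with 1s on the diagonal, up to permutation), solve by back-substitution:
  V =
[[0, 1, 1, 0],
 [1, 1, 0, 0],
 [1, 1, 1, 1],
 [1, 0, 0, 0]]
  V a = (3, 8, 3, 4)
Solving gives a = (4, 4, -1, -4).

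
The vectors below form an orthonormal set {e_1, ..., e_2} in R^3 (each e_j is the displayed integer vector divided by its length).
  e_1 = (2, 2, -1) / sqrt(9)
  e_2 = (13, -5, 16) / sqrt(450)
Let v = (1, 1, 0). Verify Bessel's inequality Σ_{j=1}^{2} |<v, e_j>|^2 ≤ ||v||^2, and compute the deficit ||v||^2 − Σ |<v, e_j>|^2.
Σ |<v, e_j>|^2 = 48/25; ||v||^2 = 2; deficit = 2/25

Write each e_j = u_j / sqrt(<u_j, u_j>) where u_j is the displayed integer vector. Then <v, e_j> = <v, u_j> / sqrt(<u_j, u_j>), so |<v, e_j>|^2 = <v, u_j>^2 / <u_j, u_j>.
Coefficients: <v, e_1> = 4/sqrt(9), <v, e_2> = 8/sqrt(450).
Square and sum: Σ |<v, e_j>|^2 = 48/25.
Compute ||v||^2 = v·v = 2.
Deficit = 2 − 48/25 = 2/25 ≥ 0, confirming Bessel's inequality. (The deficit equals ||v − Σ <v,e_j> e_j||^2, the squared distance from v to span{e_j}.)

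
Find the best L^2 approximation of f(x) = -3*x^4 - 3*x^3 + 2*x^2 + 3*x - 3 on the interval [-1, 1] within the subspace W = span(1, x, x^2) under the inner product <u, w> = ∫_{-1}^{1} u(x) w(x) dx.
g(x) = -4*x^2/7 + 6*x/5 - 96/35

The best approximation g ∈ W is the orthogonal projection of f onto W. Writing g = a_0 + a_1 x + a_2 x^2, the coefficients solve the normal equations G · a = b where
  G_{ij} = <φ_i, φ_j> and b_i = <f, φ_i>, with φ_0 = 1, φ_1 = x, φ_2 = x^2.
G =
  [2, 0, 2/3]
  [0, 2/3, 0]
  [2/3, 0, 2/5],
b = (-88/15, 4/5, -72/35).
Solving gives a_0 = -96/35, a_1 = 6/5, a_2 = -4/7, so
  g(x) = -4*x^2/7 + 6*x/5 - 96/35.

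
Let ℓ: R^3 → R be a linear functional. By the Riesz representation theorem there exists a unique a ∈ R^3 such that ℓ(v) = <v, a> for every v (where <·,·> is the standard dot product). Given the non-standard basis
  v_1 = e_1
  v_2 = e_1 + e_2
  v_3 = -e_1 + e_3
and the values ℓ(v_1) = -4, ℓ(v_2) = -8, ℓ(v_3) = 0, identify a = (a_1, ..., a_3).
a = (-4, -4, -4)

Write a = (a_1, ..., a_3) in the standard basis. For each basis vector v_i, ℓ(v_i) = <v_i, a> is a linear equation in the a_j's. Collect the n equations into a matrix system V a = ℓ, where row i of V is v_i (expressed in the standard basis). Since V is invertible (lower-triangular with 1s on the diagonal, up to permutation), solve by back-substitution:
  V =
[[1, 0, 0],
 [1, 1, 0],
 [-1, 0, 1]]
  V a = (-4, -8, 0)
Solving gives a = (-4, -4, -4).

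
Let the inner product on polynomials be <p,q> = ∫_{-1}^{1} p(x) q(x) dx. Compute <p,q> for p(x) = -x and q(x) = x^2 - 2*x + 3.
<p,q> = 4/3

Expand the product: p(x)·q(x) = -x^3 + 2*x^2 - 3*x.
∫_{-1}^{1} of each monomial x^k gives [2/(k+1) if k even, 0 if k odd]. Integrating term-by-term (or equivalently evaluating the antiderivative F(x) = -x^4/4 + 2*x^3/3 - 3*x^2/2 at the endpoints):
  F(1) − F(−1) = -13/12 − (-29/12) = 4/3.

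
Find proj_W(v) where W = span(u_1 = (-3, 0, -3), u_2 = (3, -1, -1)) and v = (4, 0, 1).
proj_W(v) = (23/6, -2/3, 7/6)

Set up U = [u_1 | ... | u_2] ∈ R^(3×2). The projector onto W = col(U) is P = U (U^T U)^(-1) U^T.
Compute U^T U =
  [18, -6]
  [-6, 11],
and U^T v = (-15, 11).
Solve U^T U · c = U^T v for the coefficients: c = (-11/18, 2/3). The projection is proj_W(v) = U c.
Check: (v - proj_W(v)) · u_1 = 0  (should be 0).
Check: (v - proj_W(v)) · u_2 = 0  (should be 0).
Result: proj_W(v) = (23/6, -2/3, 7/6).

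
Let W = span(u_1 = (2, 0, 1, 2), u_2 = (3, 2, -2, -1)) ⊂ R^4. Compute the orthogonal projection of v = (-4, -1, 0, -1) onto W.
proj_W(v) = (-599/158, -97/79, 20/79, -211/158)

Set up U = [u_1 | ... | u_2] ∈ R^(4×2). The projector onto W = col(U) is P = U (U^T U)^(-1) U^T.
Compute U^T U =
  [9, 2]
  [2, 18],
and U^T v = (-10, -13).
Solve U^T U · c = U^T v for the coefficients: c = (-77/79, -97/158). The projection is proj_W(v) = U c.
Check: (v - proj_W(v)) · u_1 = 0  (should be 0).
Check: (v - proj_W(v)) · u_2 = 0  (should be 0).
Result: proj_W(v) = (-599/158, -97/79, 20/79, -211/158).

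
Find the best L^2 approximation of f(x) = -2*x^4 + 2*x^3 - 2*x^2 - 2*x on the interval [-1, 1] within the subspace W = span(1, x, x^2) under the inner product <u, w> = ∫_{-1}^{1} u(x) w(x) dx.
g(x) = -26*x^2/7 - 4*x/5 + 6/35

The best approximation g ∈ W is the orthogonal projection of f onto W. Writing g = a_0 + a_1 x + a_2 x^2, the coefficients solve the normal equations G · a = b where
  G_{ij} = <φ_i, φ_j> and b_i = <f, φ_i>, with φ_0 = 1, φ_1 = x, φ_2 = x^2.
G =
  [2, 0, 2/3]
  [0, 2/3, 0]
  [2/3, 0, 2/5],
b = (-32/15, -8/15, -48/35).
Solving gives a_0 = 6/35, a_1 = -4/5, a_2 = -26/7, so
  g(x) = -26*x^2/7 - 4*x/5 + 6/35.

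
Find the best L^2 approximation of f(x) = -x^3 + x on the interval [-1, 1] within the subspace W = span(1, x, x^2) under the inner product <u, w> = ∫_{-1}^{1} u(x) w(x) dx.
g(x) = 2*x/5

The best approximation g ∈ W is the orthogonal projection of f onto W. Writing g = a_0 + a_1 x + a_2 x^2, the coefficients solve the normal equations G · a = b where
  G_{ij} = <φ_i, φ_j> and b_i = <f, φ_i>, with φ_0 = 1, φ_1 = x, φ_2 = x^2.
G =
  [2, 0, 2/3]
  [0, 2/3, 0]
  [2/3, 0, 2/5],
b = (0, 4/15, 0).
Solving gives a_0 = 0, a_1 = 2/5, a_2 = 0, so
  g(x) = 2*x/5.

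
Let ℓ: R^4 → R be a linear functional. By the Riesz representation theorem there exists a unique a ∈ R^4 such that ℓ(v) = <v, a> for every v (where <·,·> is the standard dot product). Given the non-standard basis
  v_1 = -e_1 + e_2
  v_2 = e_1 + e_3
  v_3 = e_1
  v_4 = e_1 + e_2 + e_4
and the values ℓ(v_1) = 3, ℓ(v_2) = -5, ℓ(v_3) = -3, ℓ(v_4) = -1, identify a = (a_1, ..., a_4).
a = (-3, 0, -2, 2)

Write a = (a_1, ..., a_4) in the standard basis. For each basis vector v_i, ℓ(v_i) = <v_i, a> is a linear equation in the a_j's. Collect the n equations into a matrix system V a = ℓ, where row i of V is v_i (expressed in the standard basis). Since V is invertible (lower-triangular with 1s on the diagonal, up to permutation), solve by back-substitution:
  V =
[[-1, 1, 0, 0],
 [1, 0, 1, 0],
 [1, 0, 0, 0],
 [1, 1, 0, 1]]
  V a = (3, -5, -3, -1)
Solving gives a = (-3, 0, -2, 2).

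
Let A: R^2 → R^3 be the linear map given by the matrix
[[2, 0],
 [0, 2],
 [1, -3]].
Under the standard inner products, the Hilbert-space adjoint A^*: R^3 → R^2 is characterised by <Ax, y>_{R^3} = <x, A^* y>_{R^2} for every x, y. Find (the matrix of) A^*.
A^* = A^T =
[[2, 0, 1],
 [0, 2, -3]]

For real matrices with standard dot products, the defining identity <Ax, y> = <x, A^* y> gives (Ax)^T y = x^T (A^*) y, i.e. x^T A^T y = x^T (A^*) y. Since this holds for all x, y, we must have A^* = A^T. Therefore
A^* =
[[2, 0, 1],
 [0, 2, -3]].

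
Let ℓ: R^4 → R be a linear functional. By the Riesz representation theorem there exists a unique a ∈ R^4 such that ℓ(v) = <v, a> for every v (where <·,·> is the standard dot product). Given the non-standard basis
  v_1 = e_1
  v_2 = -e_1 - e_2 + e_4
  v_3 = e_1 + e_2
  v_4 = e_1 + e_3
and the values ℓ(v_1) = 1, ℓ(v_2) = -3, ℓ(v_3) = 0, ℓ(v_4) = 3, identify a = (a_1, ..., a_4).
a = (1, -1, 2, -3)

Write a = (a_1, ..., a_4) in the standard basis. For each basis vector v_i, ℓ(v_i) = <v_i, a> is a linear equation in the a_j's. Collect the n equations into a matrix system V a = ℓ, where row i of V is v_i (expressed in the standard basis). Since V is invertible (lower-triangular with 1s on the diagonal, up to permutation), solve by back-substitution:
  V =
[[1, 0, 0, 0],
 [-1, -1, 0, 1],
 [1, 1, 0, 0],
 [1, 0, 1, 0]]
  V a = (1, -3, 0, 3)
Solving gives a = (1, -1, 2, -3).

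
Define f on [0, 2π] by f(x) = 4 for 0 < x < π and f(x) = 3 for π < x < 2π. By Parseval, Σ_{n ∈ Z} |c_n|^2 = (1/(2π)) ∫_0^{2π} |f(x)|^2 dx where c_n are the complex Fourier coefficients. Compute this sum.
Σ |c_n|^2 = 25/2

Parseval equates the L^2 energy of f (normalised by 1/(2π)) with the ℓ^2 sum of its Fourier coefficients: (1/(2π)) ∫_0^{2π} |f|^2 = Σ |c_n|^2.
Compute the left side: (1/(2π)) [∫_0^π 4^2 dx + ∫_π^{2π} 3^2 dx] = (1/(2π)) · (16π + 9π) = (16 + 9)/2 = 25/2.
So Σ_{n ∈ Z} |c_n|^2 = 25/2.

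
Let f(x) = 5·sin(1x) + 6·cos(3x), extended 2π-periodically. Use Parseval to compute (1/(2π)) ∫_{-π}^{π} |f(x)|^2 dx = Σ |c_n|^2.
Σ |c_n|^2 = 61/2

Expand |f|^2 and use orthogonality of {sin(nx), cos(mx)} on [-π, π]:
  ∫_{-π}^{π} sin(nx)^2 dx = π, ∫ cos(mx)^2 dx = π, and cross terms integrate to 0.
So ∫_{-π}^{π} f(x)^2 dx = 5^2 · π + 6^2 · π = (25 + 36)π.
Divide by 2π: (25 + 36)/2 = 61/2.
By Parseval, this equals Σ |c_n|^2.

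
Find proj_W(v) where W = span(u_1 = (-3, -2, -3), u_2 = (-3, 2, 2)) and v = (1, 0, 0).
proj_W(v) = (369/373, -30/373, 24/373)

Set up U = [u_1 | ... | u_2] ∈ R^(3×2). The projector onto W = col(U) is P = U (U^T U)^(-1) U^T.
Compute U^T U =
  [22, -1]
  [-1, 17],
and U^T v = (-3, -3).
Solve U^T U · c = U^T v for the coefficients: c = (-54/373, -69/373). The projection is proj_W(v) = U c.
Check: (v - proj_W(v)) · u_1 = 0  (should be 0).
Check: (v - proj_W(v)) · u_2 = 0  (should be 0).
Result: proj_W(v) = (369/373, -30/373, 24/373).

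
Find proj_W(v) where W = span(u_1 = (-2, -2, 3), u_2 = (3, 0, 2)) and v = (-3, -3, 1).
proj_W(v) = (-747/221, -30/17, 347/221)

Set up U = [u_1 | ... | u_2] ∈ R^(3×2). The projector onto W = col(U) is P = U (U^T U)^(-1) U^T.
Compute U^T U =
  [17, 0]
  [0, 13],
and U^T v = (15, -7).
Solve U^T U · c = U^T v for the coefficients: c = (15/17, -7/13). The projection is proj_W(v) = U c.
Check: (v - proj_W(v)) · u_1 = 0  (should be 0).
Check: (v - proj_W(v)) · u_2 = 0  (should be 0).
Result: proj_W(v) = (-747/221, -30/17, 347/221).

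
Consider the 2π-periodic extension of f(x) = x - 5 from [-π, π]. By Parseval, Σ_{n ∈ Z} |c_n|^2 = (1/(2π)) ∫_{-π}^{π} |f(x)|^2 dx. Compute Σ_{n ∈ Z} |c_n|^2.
Σ |c_n|^2 = π^2/3 + 25

Expand and integrate term by term over [-π, π]:
  ∫ (x)^2 dx = 1·(2π^3/3); ∫ 2·1·(-5)·x dx = 0 (odd integrand); ∫ (-5)^2 dx = 25·2π.
So (1/(2π)) ∫_{-π}^{π} (x - 5)^2 dx = 1π^2/3 + 25 = π^2/3 + 25.
Parseval ⇒ Σ |c_n|^2 = π^2/3 + 25.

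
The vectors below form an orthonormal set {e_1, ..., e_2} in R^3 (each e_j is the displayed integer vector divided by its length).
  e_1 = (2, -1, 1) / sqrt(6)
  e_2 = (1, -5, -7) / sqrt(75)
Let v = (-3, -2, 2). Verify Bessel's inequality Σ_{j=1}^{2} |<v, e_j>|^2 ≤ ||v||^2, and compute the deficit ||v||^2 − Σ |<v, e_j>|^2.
Σ |<v, e_j>|^2 = 33/25; ||v||^2 = 17; deficit = 392/25

Write each e_j = u_j / sqrt(<u_j, u_j>) where u_j is the displayed integer vector. Then <v, e_j> = <v, u_j> / sqrt(<u_j, u_j>), so |<v, e_j>|^2 = <v, u_j>^2 / <u_j, u_j>.
Coefficients: <v, e_1> = -2/sqrt(6), <v, e_2> = -7/sqrt(75).
Square and sum: Σ |<v, e_j>|^2 = 33/25.
Compute ||v||^2 = v·v = 17.
Deficit = 17 − 33/25 = 392/25 ≥ 0, confirming Bessel's inequality. (The deficit equals ||v − Σ <v,e_j> e_j||^2, the squared distance from v to span{e_j}.)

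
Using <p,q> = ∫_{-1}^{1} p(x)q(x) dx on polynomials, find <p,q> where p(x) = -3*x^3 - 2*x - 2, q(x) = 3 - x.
<p,q> = -142/15

Expand the product: p(x)·q(x) = 3*x^4 - 9*x^3 + 2*x^2 - 4*x - 6.
∫_{-1}^{1} of each monomial x^k gives [2/(k+1) if k even, 0 if k odd]. Integrating term-by-term (or equivalently evaluating the antiderivative F(x) = 3*x^5/5 - 9*x^4/4 + 2*x^3/3 - 2*x^2 - 6*x at the endpoints):
  F(1) − F(−1) = -539/60 − (29/60) = -142/15.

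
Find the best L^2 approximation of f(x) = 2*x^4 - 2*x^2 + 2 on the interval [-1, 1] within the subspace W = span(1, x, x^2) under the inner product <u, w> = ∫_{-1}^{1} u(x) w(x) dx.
g(x) = 64/35 - 2*x^2/7

The best approximation g ∈ W is the orthogonal projection of f onto W. Writing g = a_0 + a_1 x + a_2 x^2, the coefficients solve the normal equations G · a = b where
  G_{ij} = <φ_i, φ_j> and b_i = <f, φ_i>, with φ_0 = 1, φ_1 = x, φ_2 = x^2.
G =
  [2, 0, 2/3]
  [0, 2/3, 0]
  [2/3, 0, 2/5],
b = (52/15, 0, 116/105).
Solving gives a_0 = 64/35, a_1 = 0, a_2 = -2/7, so
  g(x) = 64/35 - 2*x^2/7.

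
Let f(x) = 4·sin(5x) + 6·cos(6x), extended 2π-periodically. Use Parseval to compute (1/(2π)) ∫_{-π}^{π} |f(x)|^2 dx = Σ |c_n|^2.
Σ |c_n|^2 = 26

Expand |f|^2 and use orthogonality of {sin(nx), cos(mx)} on [-π, π]:
  ∫_{-π}^{π} sin(nx)^2 dx = π, ∫ cos(mx)^2 dx = π, and cross terms integrate to 0.
So ∫_{-π}^{π} f(x)^2 dx = 4^2 · π + 6^2 · π = (16 + 36)π.
Divide by 2π: (16 + 36)/2 = 26.
By Parseval, this equals Σ |c_n|^2.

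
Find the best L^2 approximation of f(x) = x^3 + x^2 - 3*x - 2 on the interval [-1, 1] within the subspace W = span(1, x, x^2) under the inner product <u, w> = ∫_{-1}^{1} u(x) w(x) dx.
g(x) = x^2 - 12*x/5 - 2

The best approximation g ∈ W is the orthogonal projection of f onto W. Writing g = a_0 + a_1 x + a_2 x^2, the coefficients solve the normal equations G · a = b where
  G_{ij} = <φ_i, φ_j> and b_i = <f, φ_i>, with φ_0 = 1, φ_1 = x, φ_2 = x^2.
G =
  [2, 0, 2/3]
  [0, 2/3, 0]
  [2/3, 0, 2/5],
b = (-10/3, -8/5, -14/15).
Solving gives a_0 = -2, a_1 = -12/5, a_2 = 1, so
  g(x) = x^2 - 12*x/5 - 2.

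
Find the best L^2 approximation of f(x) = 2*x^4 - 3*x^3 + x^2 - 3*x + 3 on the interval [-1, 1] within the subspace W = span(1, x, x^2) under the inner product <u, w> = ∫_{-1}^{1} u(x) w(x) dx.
g(x) = 19*x^2/7 - 24*x/5 + 99/35

The best approximation g ∈ W is the orthogonal projection of f onto W. Writing g = a_0 + a_1 x + a_2 x^2, the coefficients solve the normal equations G · a = b where
  G_{ij} = <φ_i, φ_j> and b_i = <f, φ_i>, with φ_0 = 1, φ_1 = x, φ_2 = x^2.
G =
  [2, 0, 2/3]
  [0, 2/3, 0]
  [2/3, 0, 2/5],
b = (112/15, -16/5, 104/35).
Solving gives a_0 = 99/35, a_1 = -24/5, a_2 = 19/7, so
  g(x) = 19*x^2/7 - 24*x/5 + 99/35.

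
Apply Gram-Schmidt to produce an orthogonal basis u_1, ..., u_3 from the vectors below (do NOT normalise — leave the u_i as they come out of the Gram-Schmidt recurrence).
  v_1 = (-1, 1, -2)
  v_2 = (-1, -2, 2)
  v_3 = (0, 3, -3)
Orthogonal basis:
  u_1 = (-1, 1, -2)
  u_2 = (-11/6, -7/6, 1/3)
  u_3 = (-6/29, 12/29, 9/29)

Apply the Gram-Schmidt recurrence
  u_1 = v_1
  u_i = v_i − Σ_{j<i} ((v_i · u_j) / (u_j · u_j)) · u_j.

Step by step this gives:
  u_1 = (-1, 1, -2)
  u_2 = (-11/6, -7/6, 1/3)
  u_3 = (-6/29, 12/29, 9/29)

Orthogonality check:
  u_2 · u_1 = 0 (should be 0)
  u_3 · u_1 = 0 (should be 0)
  u_3 · u_2 = 0 (should be 0)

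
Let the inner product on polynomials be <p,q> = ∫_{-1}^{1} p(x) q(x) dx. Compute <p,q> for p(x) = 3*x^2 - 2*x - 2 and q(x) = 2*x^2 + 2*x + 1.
<p,q> = -74/15

Expand the product: p(x)·q(x) = 6*x^4 + 2*x^3 - 5*x^2 - 6*x - 2.
∫_{-1}^{1} of each monomial x^k gives [2/(k+1) if k even, 0 if k odd]. Integrating term-by-term (or equivalently evaluating the antiderivative F(x) = 6*x^5/5 + x^4/2 - 5*x^3/3 - 3*x^2 - 2*x at the endpoints):
  F(1) − F(−1) = -149/30 − (-1/30) = -74/15.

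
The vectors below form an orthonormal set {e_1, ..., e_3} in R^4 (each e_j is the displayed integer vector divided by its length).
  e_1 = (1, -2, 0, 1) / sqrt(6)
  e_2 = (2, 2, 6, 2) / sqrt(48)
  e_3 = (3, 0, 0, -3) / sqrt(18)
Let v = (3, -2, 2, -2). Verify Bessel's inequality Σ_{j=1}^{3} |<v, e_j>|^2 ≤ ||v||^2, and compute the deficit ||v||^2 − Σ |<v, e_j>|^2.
Σ |<v, e_j>|^2 = 75/4; ||v||^2 = 21; deficit = 9/4

Write each e_j = u_j / sqrt(<u_j, u_j>) where u_j is the displayed integer vector. Then <v, e_j> = <v, u_j> / sqrt(<u_j, u_j>), so |<v, e_j>|^2 = <v, u_j>^2 / <u_j, u_j>.
Coefficients: <v, e_1> = 5/sqrt(6), <v, e_2> = 10/sqrt(48), <v, e_3> = 15/sqrt(18).
Square and sum: Σ |<v, e_j>|^2 = 75/4.
Compute ||v||^2 = v·v = 21.
Deficit = 21 − 75/4 = 9/4 ≥ 0, confirming Bessel's inequality. (The deficit equals ||v − Σ <v,e_j> e_j||^2, the squared distance from v to span{e_j}.)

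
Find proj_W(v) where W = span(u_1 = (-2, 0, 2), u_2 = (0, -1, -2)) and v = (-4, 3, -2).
proj_W(v) = (-2, -1, 0)

Set up U = [u_1 | ... | u_2] ∈ R^(3×2). The projector onto W = col(U) is P = U (U^T U)^(-1) U^T.
Compute U^T U =
  [8, -4]
  [-4, 5],
and U^T v = (4, 1).
Solve U^T U · c = U^T v for the coefficients: c = (1, 1). The projection is proj_W(v) = U c.
Check: (v - proj_W(v)) · u_1 = 0  (should be 0).
Check: (v - proj_W(v)) · u_2 = 0  (should be 0).
Result: proj_W(v) = (-2, -1, 0).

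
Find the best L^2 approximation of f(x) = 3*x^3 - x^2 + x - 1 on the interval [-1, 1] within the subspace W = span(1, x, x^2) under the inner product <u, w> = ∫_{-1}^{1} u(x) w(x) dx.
g(x) = -x^2 + 14*x/5 - 1

The best approximation g ∈ W is the orthogonal projection of f onto W. Writing g = a_0 + a_1 x + a_2 x^2, the coefficients solve the normal equations G · a = b where
  G_{ij} = <φ_i, φ_j> and b_i = <f, φ_i>, with φ_0 = 1, φ_1 = x, φ_2 = x^2.
G =
  [2, 0, 2/3]
  [0, 2/3, 0]
  [2/3, 0, 2/5],
b = (-8/3, 28/15, -16/15).
Solving gives a_0 = -1, a_1 = 14/5, a_2 = -1, so
  g(x) = -x^2 + 14*x/5 - 1.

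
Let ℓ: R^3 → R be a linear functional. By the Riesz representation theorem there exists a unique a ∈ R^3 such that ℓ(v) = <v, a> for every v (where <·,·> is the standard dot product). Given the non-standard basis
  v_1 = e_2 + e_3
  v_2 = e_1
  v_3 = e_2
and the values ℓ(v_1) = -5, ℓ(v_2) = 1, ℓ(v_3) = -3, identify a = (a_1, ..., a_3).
a = (1, -3, -2)

Write a = (a_1, ..., a_3) in the standard basis. For each basis vector v_i, ℓ(v_i) = <v_i, a> is a linear equation in the a_j's. Collect the n equations into a matrix system V a = ℓ, where row i of V is v_i (expressed in the standard basis). Since V is invertible (lower-triangular with 1s on the diagonal, up to permutation), solve by back-substitution:
  V =
[[0, 1, 1],
 [1, 0, 0],
 [0, 1, 0]]
  V a = (-5, 1, -3)
Solving gives a = (1, -3, -2).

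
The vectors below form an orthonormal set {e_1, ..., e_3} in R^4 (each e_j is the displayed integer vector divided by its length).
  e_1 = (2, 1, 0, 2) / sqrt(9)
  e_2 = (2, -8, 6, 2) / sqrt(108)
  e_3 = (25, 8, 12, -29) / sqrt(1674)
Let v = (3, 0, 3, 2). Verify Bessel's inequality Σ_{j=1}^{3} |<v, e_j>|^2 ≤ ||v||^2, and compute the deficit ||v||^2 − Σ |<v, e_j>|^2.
Σ |<v, e_j>|^2 = 1243/62; ||v||^2 = 22; deficit = 121/62

Write each e_j = u_j / sqrt(<u_j, u_j>) where u_j is the displayed integer vector. Then <v, e_j> = <v, u_j> / sqrt(<u_j, u_j>), so |<v, e_j>|^2 = <v, u_j>^2 / <u_j, u_j>.
Coefficients: <v, e_1> = 10/sqrt(9), <v, e_2> = 28/sqrt(108), <v, e_3> = 53/sqrt(1674).
Square and sum: Σ |<v, e_j>|^2 = 1243/62.
Compute ||v||^2 = v·v = 22.
Deficit = 22 − 1243/62 = 121/62 ≥ 0, confirming Bessel's inequality. (The deficit equals ||v − Σ <v,e_j> e_j||^2, the squared distance from v to span{e_j}.)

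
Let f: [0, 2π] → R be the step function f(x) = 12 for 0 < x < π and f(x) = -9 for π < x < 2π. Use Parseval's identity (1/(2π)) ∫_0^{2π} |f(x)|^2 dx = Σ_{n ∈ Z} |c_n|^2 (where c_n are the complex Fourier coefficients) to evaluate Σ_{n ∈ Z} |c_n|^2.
Σ |c_n|^2 = 225/2

Parseval equates the L^2 energy of f (normalised by 1/(2π)) with the ℓ^2 sum of its Fourier coefficients: (1/(2π)) ∫_0^{2π} |f|^2 = Σ |c_n|^2.
Compute the left side: (1/(2π)) [∫_0^π 12^2 dx + ∫_π^{2π} (-9)^2 dx] = (1/(2π)) · (144π + 81π) = (144 + 81)/2 = 225/2.
So Σ_{n ∈ Z} |c_n|^2 = 225/2.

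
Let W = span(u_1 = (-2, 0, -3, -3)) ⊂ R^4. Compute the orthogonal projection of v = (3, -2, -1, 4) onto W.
proj_W(v) = (15/11, 0, 45/22, 45/22)

Set up U = [u_1 | ... | u_1] ∈ R^(4×1). The projector onto W = col(U) is P = U (U^T U)^(-1) U^T.
Compute U^T U =
  [22],
and U^T v = (-15).
Solve U^T U · c = U^T v for the coefficients: c = (-15/22). The projection is proj_W(v) = U c.
Check: (v - proj_W(v)) · u_1 = 0  (should be 0).
Result: proj_W(v) = (15/11, 0, 45/22, 45/22).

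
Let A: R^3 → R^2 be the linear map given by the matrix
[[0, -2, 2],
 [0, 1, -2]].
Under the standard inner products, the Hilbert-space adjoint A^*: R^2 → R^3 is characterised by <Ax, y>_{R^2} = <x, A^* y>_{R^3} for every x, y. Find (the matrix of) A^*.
A^* = A^T =
[[0, 0],
 [-2, 1],
 [2, -2]]

For real matrices with standard dot products, the defining identity <Ax, y> = <x, A^* y> gives (Ax)^T y = x^T (A^*) y, i.e. x^T A^T y = x^T (A^*) y. Since this holds for all x, y, we must have A^* = A^T. Therefore
A^* =
[[0, 0],
 [-2, 1],
 [2, -2]].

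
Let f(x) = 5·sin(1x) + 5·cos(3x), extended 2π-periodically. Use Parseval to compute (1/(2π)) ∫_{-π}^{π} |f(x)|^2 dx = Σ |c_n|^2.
Σ |c_n|^2 = 25

Expand |f|^2 and use orthogonality of {sin(nx), cos(mx)} on [-π, π]:
  ∫_{-π}^{π} sin(nx)^2 dx = π, ∫ cos(mx)^2 dx = π, and cross terms integrate to 0.
So ∫_{-π}^{π} f(x)^2 dx = 5^2 · π + 5^2 · π = (25 + 25)π.
Divide by 2π: (25 + 25)/2 = 25.
By Parseval, this equals Σ |c_n|^2.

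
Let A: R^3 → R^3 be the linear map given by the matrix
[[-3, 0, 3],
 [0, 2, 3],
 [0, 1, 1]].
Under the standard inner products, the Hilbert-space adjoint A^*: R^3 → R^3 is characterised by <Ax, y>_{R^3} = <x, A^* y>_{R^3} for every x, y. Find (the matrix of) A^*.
A^* = A^T =
[[-3, 0, 0],
 [0, 2, 1],
 [3, 3, 1]]

For real matrices with standard dot products, the defining identity <Ax, y> = <x, A^* y> gives (Ax)^T y = x^T (A^*) y, i.e. x^T A^T y = x^T (A^*) y. Since this holds for all x, y, we must have A^* = A^T. Therefore
A^* =
[[-3, 0, 0],
 [0, 2, 1],
 [3, 3, 1]].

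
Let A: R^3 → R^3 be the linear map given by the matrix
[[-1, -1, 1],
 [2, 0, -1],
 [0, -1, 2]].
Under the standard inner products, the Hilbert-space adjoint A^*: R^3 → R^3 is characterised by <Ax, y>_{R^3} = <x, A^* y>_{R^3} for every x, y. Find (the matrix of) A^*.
A^* = A^T =
[[-1, 2, 0],
 [-1, 0, -1],
 [1, -1, 2]]

For real matrices with standard dot products, the defining identity <Ax, y> = <x, A^* y> gives (Ax)^T y = x^T (A^*) y, i.e. x^T A^T y = x^T (A^*) y. Since this holds for all x, y, we must have A^* = A^T. Therefore
A^* =
[[-1, 2, 0],
 [-1, 0, -1],
 [1, -1, 2]].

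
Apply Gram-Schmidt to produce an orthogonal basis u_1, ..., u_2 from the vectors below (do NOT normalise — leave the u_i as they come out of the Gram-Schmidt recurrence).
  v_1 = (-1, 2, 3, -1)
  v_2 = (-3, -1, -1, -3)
Orthogonal basis:
  u_1 = (-1, 2, 3, -1)
  u_2 = (-44/15, -17/15, -6/5, -44/15)

Apply the Gram-Schmidt recurrence
  u_1 = v_1
  u_i = v_i − Σ_{j<i} ((v_i · u_j) / (u_j · u_j)) · u_j.

Step by step this gives:
  u_1 = (-1, 2, 3, -1)
  u_2 = (-44/15, -17/15, -6/5, -44/15)

Orthogonality check:
  u_2 · u_1 = 0 (should be 0)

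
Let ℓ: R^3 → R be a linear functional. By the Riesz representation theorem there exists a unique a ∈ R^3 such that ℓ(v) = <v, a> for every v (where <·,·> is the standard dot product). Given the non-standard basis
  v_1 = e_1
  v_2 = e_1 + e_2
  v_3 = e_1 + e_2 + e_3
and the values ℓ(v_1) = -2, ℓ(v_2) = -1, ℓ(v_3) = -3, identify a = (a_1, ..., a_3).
a = (-2, 1, -2)

Write a = (a_1, ..., a_3) in the standard basis. For each basis vector v_i, ℓ(v_i) = <v_i, a> is a linear equation in the a_j's. Collect the n equations into a matrix system V a = ℓ, where row i of V is v_i (expressed in the standard basis). Since V is invertible (lower-triangular with 1s on the diagonal, up to permutation), solve by back-substitution:
  V =
[[1, 0, 0],
 [1, 1, 0],
 [1, 1, 1]]
  V a = (-2, -1, -3)
Solving gives a = (-2, 1, -2).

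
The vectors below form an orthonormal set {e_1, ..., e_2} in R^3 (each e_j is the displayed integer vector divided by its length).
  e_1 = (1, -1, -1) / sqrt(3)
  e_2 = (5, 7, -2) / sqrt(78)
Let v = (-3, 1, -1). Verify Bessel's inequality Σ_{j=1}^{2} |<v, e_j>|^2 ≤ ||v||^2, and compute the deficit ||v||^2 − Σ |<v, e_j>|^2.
Σ |<v, e_j>|^2 = 45/13; ||v||^2 = 11; deficit = 98/13

Write each e_j = u_j / sqrt(<u_j, u_j>) where u_j is the displayed integer vector. Then <v, e_j> = <v, u_j> / sqrt(<u_j, u_j>), so |<v, e_j>|^2 = <v, u_j>^2 / <u_j, u_j>.
Coefficients: <v, e_1> = -3/sqrt(3), <v, e_2> = -6/sqrt(78).
Square and sum: Σ |<v, e_j>|^2 = 45/13.
Compute ||v||^2 = v·v = 11.
Deficit = 11 − 45/13 = 98/13 ≥ 0, confirming Bessel's inequality. (The deficit equals ||v − Σ <v,e_j> e_j||^2, the squared distance from v to span{e_j}.)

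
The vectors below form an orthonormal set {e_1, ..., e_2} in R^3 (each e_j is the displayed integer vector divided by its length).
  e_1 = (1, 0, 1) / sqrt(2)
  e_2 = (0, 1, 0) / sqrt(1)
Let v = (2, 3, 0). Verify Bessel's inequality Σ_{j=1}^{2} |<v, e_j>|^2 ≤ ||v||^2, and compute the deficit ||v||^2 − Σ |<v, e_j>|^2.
Σ |<v, e_j>|^2 = 11; ||v||^2 = 13; deficit = 2

Write each e_j = u_j / sqrt(<u_j, u_j>) where u_j is the displayed integer vector. Then <v, e_j> = <v, u_j> / sqrt(<u_j, u_j>), so |<v, e_j>|^2 = <v, u_j>^2 / <u_j, u_j>.
Coefficients: <v, e_1> = 2/sqrt(2), <v, e_2> = 3/sqrt(1).
Square and sum: Σ |<v, e_j>|^2 = 11.
Compute ||v||^2 = v·v = 13.
Deficit = 13 − 11 = 2 ≥ 0, confirming Bessel's inequality. (The deficit equals ||v − Σ <v,e_j> e_j||^2, the squared distance from v to span{e_j}.)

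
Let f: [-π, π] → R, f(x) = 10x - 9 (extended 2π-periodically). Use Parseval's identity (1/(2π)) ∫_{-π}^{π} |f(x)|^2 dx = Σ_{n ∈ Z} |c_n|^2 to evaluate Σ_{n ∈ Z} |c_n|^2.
Σ |c_n|^2 = 100π^2/3 + 81

Expand and integrate term by term over [-π, π]:
  ∫ (10x)^2 dx = 100·(2π^3/3); ∫ 2·10·(-9)·x dx = 0 (odd integrand); ∫ (-9)^2 dx = 81·2π.
So (1/(2π)) ∫_{-π}^{π} (10x - 9)^2 dx = 100π^2/3 + 81 = 100π^2/3 + 81.
Parseval ⇒ Σ |c_n|^2 = 100π^2/3 + 81.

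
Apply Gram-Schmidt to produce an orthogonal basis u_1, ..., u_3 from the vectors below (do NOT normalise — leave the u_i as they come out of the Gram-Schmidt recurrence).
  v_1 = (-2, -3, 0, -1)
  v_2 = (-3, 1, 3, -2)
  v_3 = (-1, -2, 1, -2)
Orthogonal basis:
  u_1 = (-2, -3, 0, -1)
  u_2 = (-16/7, 29/14, 3, -23/14)
  u_3 = (269/297, -86/297, 37/99, -280/297)

Apply the Gram-Schmidt recurrence
  u_1 = v_1
  u_i = v_i − Σ_{j<i} ((v_i · u_j) / (u_j · u_j)) · u_j.

Step by step this gives:
  u_1 = (-2, -3, 0, -1)
  u_2 = (-16/7, 29/14, 3, -23/14)
  u_3 = (269/297, -86/297, 37/99, -280/297)

Orthogonality check:
  u_2 · u_1 = 0 (should be 0)
  u_3 · u_1 = 0 (should be 0)
  u_3 · u_2 = 0 (should be 0)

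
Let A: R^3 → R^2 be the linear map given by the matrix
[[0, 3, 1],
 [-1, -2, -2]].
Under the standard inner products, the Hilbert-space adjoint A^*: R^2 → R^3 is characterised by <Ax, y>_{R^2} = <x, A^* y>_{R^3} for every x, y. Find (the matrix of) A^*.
A^* = A^T =
[[0, -1],
 [3, -2],
 [1, -2]]

For real matrices with standard dot products, the defining identity <Ax, y> = <x, A^* y> gives (Ax)^T y = x^T (A^*) y, i.e. x^T A^T y = x^T (A^*) y. Since this holds for all x, y, we must have A^* = A^T. Therefore
A^* =
[[0, -1],
 [3, -2],
 [1, -2]].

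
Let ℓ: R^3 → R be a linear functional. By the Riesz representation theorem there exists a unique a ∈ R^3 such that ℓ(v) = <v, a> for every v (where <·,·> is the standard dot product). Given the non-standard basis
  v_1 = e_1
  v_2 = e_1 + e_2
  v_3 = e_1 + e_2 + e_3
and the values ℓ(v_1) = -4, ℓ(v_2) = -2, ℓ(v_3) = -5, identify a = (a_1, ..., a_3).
a = (-4, 2, -3)

Write a = (a_1, ..., a_3) in the standard basis. For each basis vector v_i, ℓ(v_i) = <v_i, a> is a linear equation in the a_j's. Collect the n equations into a matrix system V a = ℓ, where row i of V is v_i (expressed in the standard basis). Since V is invertible (lower-triangular with 1s on the diagonal, up to permutation), solve by back-substitution:
  V =
[[1, 0, 0],
 [1, 1, 0],
 [1, 1, 1]]
  V a = (-4, -2, -5)
Solving gives a = (-4, 2, -3).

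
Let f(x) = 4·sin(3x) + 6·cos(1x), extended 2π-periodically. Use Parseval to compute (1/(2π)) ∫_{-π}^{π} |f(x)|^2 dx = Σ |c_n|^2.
Σ |c_n|^2 = 26

Expand |f|^2 and use orthogonality of {sin(nx), cos(mx)} on [-π, π]:
  ∫_{-π}^{π} sin(nx)^2 dx = π, ∫ cos(mx)^2 dx = π, and cross terms integrate to 0.
So ∫_{-π}^{π} f(x)^2 dx = 4^2 · π + 6^2 · π = (16 + 36)π.
Divide by 2π: (16 + 36)/2 = 26.
By Parseval, this equals Σ |c_n|^2.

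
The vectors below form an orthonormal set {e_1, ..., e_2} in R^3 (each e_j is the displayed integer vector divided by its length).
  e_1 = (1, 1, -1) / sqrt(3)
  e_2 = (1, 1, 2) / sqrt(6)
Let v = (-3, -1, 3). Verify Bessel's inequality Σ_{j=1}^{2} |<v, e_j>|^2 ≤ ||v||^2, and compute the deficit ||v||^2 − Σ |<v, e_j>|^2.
Σ |<v, e_j>|^2 = 17; ||v||^2 = 19; deficit = 2

Write each e_j = u_j / sqrt(<u_j, u_j>) where u_j is the displayed integer vector. Then <v, e_j> = <v, u_j> / sqrt(<u_j, u_j>), so |<v, e_j>|^2 = <v, u_j>^2 / <u_j, u_j>.
Coefficients: <v, e_1> = -7/sqrt(3), <v, e_2> = 2/sqrt(6).
Square and sum: Σ |<v, e_j>|^2 = 17.
Compute ||v||^2 = v·v = 19.
Deficit = 19 − 17 = 2 ≥ 0, confirming Bessel's inequality. (The deficit equals ||v − Σ <v,e_j> e_j||^2, the squared distance from v to span{e_j}.)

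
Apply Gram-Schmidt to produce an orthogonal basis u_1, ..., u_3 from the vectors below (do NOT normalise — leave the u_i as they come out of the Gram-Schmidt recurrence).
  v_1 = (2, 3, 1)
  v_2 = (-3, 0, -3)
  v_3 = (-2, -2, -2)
Orthogonal basis:
  u_1 = (2, 3, 1)
  u_2 = (-12/7, 27/14, -33/14)
  u_3 = (6/19, -2/19, -6/19)

Apply the Gram-Schmidt recurrence
  u_1 = v_1
  u_i = v_i − Σ_{j<i} ((v_i · u_j) / (u_j · u_j)) · u_j.

Step by step this gives:
  u_1 = (2, 3, 1)
  u_2 = (-12/7, 27/14, -33/14)
  u_3 = (6/19, -2/19, -6/19)

Orthogonality check:
  u_2 · u_1 = 0 (should be 0)
  u_3 · u_1 = 0 (should be 0)
  u_3 · u_2 = 0 (should be 0)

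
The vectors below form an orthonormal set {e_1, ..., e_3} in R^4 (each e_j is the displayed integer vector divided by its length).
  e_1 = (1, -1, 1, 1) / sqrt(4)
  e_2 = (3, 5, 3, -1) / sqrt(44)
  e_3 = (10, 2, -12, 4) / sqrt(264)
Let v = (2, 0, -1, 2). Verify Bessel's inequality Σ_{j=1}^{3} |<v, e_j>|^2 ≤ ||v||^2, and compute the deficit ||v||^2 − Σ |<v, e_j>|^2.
Σ |<v, e_j>|^2 = 25/3; ||v||^2 = 9; deficit = 2/3

Write each e_j = u_j / sqrt(<u_j, u_j>) where u_j is the displayed integer vector. Then <v, e_j> = <v, u_j> / sqrt(<u_j, u_j>), so |<v, e_j>|^2 = <v, u_j>^2 / <u_j, u_j>.
Coefficients: <v, e_1> = 3/sqrt(4), <v, e_2> = 1/sqrt(44), <v, e_3> = 40/sqrt(264).
Square and sum: Σ |<v, e_j>|^2 = 25/3.
Compute ||v||^2 = v·v = 9.
Deficit = 9 − 25/3 = 2/3 ≥ 0, confirming Bessel's inequality. (The deficit equals ||v − Σ <v,e_j> e_j||^2, the squared distance from v to span{e_j}.)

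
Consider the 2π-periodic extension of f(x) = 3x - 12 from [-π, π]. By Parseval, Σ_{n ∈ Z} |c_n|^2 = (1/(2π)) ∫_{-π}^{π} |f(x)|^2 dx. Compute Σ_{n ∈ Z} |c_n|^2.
Σ |c_n|^2 = 3π^2 + 144

Expand and integrate term by term over [-π, π]:
  ∫ (3x)^2 dx = 9·(2π^3/3); ∫ 2·3·(-12)·x dx = 0 (odd integrand); ∫ (-12)^2 dx = 144·2π.
So (1/(2π)) ∫_{-π}^{π} (3x - 12)^2 dx = 9π^2/3 + 144 = 3π^2 + 144.
Parseval ⇒ Σ |c_n|^2 = 3π^2 + 144.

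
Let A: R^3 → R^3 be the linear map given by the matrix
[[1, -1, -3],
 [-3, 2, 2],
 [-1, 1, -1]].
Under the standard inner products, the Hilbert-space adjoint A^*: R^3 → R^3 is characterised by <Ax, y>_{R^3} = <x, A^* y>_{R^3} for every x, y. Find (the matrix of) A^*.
A^* = A^T =
[[1, -3, -1],
 [-1, 2, 1],
 [-3, 2, -1]]

For real matrices with standard dot products, the defining identity <Ax, y> = <x, A^* y> gives (Ax)^T y = x^T (A^*) y, i.e. x^T A^T y = x^T (A^*) y. Since this holds for all x, y, we must have A^* = A^T. Therefore
A^* =
[[1, -3, -1],
 [-1, 2, 1],
 [-3, 2, -1]].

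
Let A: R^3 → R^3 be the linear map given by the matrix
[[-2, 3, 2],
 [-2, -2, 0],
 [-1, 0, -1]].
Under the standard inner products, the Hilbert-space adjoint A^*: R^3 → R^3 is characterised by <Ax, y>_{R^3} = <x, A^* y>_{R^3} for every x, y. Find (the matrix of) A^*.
A^* = A^T =
[[-2, -2, -1],
 [3, -2, 0],
 [2, 0, -1]]

For real matrices with standard dot products, the defining identity <Ax, y> = <x, A^* y> gives (Ax)^T y = x^T (A^*) y, i.e. x^T A^T y = x^T (A^*) y. Since this holds for all x, y, we must have A^* = A^T. Therefore
A^* =
[[-2, -2, -1],
 [3, -2, 0],
 [2, 0, -1]].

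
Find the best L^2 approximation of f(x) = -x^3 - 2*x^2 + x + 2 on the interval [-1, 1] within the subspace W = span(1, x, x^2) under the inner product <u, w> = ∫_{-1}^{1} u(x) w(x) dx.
g(x) = -2*x^2 + 2*x/5 + 2

The best approximation g ∈ W is the orthogonal projection of f onto W. Writing g = a_0 + a_1 x + a_2 x^2, the coefficients solve the normal equations G · a = b where
  G_{ij} = <φ_i, φ_j> and b_i = <f, φ_i>, with φ_0 = 1, φ_1 = x, φ_2 = x^2.
G =
  [2, 0, 2/3]
  [0, 2/3, 0]
  [2/3, 0, 2/5],
b = (8/3, 4/15, 8/15).
Solving gives a_0 = 2, a_1 = 2/5, a_2 = -2, so
  g(x) = -2*x^2 + 2*x/5 + 2.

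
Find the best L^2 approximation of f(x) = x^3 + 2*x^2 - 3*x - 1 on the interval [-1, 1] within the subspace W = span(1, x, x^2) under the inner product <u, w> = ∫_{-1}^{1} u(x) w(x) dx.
g(x) = 2*x^2 - 12*x/5 - 1

The best approximation g ∈ W is the orthogonal projection of f onto W. Writing g = a_0 + a_1 x + a_2 x^2, the coefficients solve the normal equations G · a = b where
  G_{ij} = <φ_i, φ_j> and b_i = <f, φ_i>, with φ_0 = 1, φ_1 = x, φ_2 = x^2.
G =
  [2, 0, 2/3]
  [0, 2/3, 0]
  [2/3, 0, 2/5],
b = (-2/3, -8/5, 2/15).
Solving gives a_0 = -1, a_1 = -12/5, a_2 = 2, so
  g(x) = 2*x^2 - 12*x/5 - 1.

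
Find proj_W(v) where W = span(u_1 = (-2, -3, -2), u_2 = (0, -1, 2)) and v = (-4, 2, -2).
proj_W(v) = (-4/7, 2/7, -20/7)

Set up U = [u_1 | ... | u_2] ∈ R^(3×2). The projector onto W = col(U) is P = U (U^T U)^(-1) U^T.
Compute U^T U =
  [17, -1]
  [-1, 5],
and U^T v = (6, -6).
Solve U^T U · c = U^T v for the coefficients: c = (2/7, -8/7). The projection is proj_W(v) = U c.
Check: (v - proj_W(v)) · u_1 = 0  (should be 0).
Check: (v - proj_W(v)) · u_2 = 0  (should be 0).
Result: proj_W(v) = (-4/7, 2/7, -20/7).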